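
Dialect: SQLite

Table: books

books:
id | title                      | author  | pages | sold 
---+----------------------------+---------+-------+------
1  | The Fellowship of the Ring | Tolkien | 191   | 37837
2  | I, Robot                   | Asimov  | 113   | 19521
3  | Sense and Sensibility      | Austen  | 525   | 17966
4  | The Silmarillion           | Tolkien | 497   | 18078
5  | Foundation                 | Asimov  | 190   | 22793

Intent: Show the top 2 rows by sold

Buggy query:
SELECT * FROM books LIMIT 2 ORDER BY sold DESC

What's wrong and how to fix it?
Bug: LIMIT must come after ORDER BY

Fix: Sort with ORDER BY, then apply LIMIT

Corrected query:
SELECT * FROM books ORDER BY sold DESC LIMIT 2

Result:
id | title                      | author  | pages | sold 
---+----------------------------+---------+-------+------
1  | The Fellowship of the Ring | Tolkien | 191   | 37837
5  | Foundation                 | Asimov  | 190   | 22793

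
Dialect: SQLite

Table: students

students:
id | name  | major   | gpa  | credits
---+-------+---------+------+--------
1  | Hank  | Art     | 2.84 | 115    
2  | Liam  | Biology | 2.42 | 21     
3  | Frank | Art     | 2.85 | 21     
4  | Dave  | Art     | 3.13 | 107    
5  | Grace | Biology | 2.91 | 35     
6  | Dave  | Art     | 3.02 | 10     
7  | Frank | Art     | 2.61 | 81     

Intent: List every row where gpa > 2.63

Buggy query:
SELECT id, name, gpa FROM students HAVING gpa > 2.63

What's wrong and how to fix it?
Bug: This is a non-aggregate query (no GROUP BY, no aggregates), so in SQLite the HAVING clause is invalid here; a row-level condition belongs in WHERE

Fix: Use WHERE for row-level filtering

Corrected query:
SELECT id, name, gpa FROM students WHERE gpa > 2.63

Result:
id | name  | gpa 
---+-------+-----
1  | Hank  | 2.84
3  | Frank | 2.85
4  | Dave  | 3.13
5  | Grace | 2.91
6  | Dave  | 3.02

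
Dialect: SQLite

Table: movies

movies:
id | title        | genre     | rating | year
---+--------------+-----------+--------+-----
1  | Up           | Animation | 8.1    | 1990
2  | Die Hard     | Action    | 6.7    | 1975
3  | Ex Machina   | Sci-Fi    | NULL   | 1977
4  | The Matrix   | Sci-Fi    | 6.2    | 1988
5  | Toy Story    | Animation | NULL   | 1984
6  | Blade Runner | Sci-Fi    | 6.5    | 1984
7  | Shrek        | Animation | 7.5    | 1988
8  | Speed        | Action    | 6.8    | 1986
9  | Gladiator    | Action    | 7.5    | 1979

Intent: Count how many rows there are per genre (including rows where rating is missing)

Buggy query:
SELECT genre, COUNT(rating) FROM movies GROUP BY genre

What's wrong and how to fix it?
Bug: COUNT(rating) skips NULLs, so groups with missing rating are undercounted

Fix: Use COUNT(*) to count all rows regardless of NULL

Corrected query:
SELECT genre, COUNT(*) FROM movies GROUP BY genre

Result:
genre     | COUNT(*)
----------+---------
Action    | 3       
Animation | 3       
Sci-Fi    | 3       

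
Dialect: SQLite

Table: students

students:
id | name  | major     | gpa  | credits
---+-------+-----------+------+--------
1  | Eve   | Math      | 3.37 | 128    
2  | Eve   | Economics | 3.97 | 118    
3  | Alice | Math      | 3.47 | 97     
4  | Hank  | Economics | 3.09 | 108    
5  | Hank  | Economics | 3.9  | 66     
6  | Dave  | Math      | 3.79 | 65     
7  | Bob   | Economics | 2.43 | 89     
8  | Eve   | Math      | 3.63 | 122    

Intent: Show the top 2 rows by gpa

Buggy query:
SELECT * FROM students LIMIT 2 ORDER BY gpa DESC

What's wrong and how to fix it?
Bug: LIMIT must come after ORDER BY

Fix: Sort with ORDER BY, then apply LIMIT

Corrected query:
SELECT * FROM students ORDER BY gpa DESC LIMIT 2

Result:
id | name | major     | gpa  | credits
---+------+-----------+------+--------
2  | Eve  | Economics | 3.97 | 118    
5  | Hank | Economics | 3.9  | 66     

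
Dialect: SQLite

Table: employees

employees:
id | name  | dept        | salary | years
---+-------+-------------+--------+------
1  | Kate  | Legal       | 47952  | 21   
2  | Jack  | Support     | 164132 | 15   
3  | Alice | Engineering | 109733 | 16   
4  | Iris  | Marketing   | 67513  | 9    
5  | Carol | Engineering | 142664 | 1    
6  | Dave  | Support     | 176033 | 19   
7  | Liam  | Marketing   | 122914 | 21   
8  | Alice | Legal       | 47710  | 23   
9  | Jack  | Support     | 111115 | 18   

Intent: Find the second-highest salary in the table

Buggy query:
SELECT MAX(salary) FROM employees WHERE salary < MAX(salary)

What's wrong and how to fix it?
Bug: The inner MAX is an aggregate inside WHERE, which is not allowed

Fix: Put the inner MAX in a scalar subquery

Corrected query:
SELECT MAX(salary) FROM employees WHERE salary < (SELECT MAX(salary) FROM employees)

Result:
MAX(salary)
-----------
164132     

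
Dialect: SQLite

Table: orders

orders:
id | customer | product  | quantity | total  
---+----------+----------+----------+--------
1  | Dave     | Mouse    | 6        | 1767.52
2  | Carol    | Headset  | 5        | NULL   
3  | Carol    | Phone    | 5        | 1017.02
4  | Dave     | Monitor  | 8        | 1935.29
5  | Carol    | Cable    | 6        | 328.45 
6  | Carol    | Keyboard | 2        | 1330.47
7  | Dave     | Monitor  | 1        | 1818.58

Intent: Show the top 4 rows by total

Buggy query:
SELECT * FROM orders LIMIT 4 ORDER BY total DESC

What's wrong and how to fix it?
Bug: LIMIT must come after ORDER BY

Fix: Swap the clauses: ORDER BY first, then LIMIT

Corrected query:
SELECT * FROM orders ORDER BY total DESC LIMIT 4

Result:
id | customer | product  | quantity | total  
---+----------+----------+----------+--------
4  | Dave     | Monitor  | 8        | 1935.29
7  | Dave     | Monitor  | 1        | 1818.58
1  | Dave     | Mouse    | 6        | 1767.52
6  | Carol    | Keyboard | 2        | 1330.47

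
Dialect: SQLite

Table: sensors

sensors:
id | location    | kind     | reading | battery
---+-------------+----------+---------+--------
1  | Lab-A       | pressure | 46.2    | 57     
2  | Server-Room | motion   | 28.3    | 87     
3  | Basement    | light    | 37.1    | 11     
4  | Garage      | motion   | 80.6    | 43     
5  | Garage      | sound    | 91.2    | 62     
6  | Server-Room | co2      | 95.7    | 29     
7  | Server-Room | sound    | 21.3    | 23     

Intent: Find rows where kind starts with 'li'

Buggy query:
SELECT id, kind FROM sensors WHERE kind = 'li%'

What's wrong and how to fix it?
Bug: Wildcards only work with LIKE; '=' treats '%' as a literal character

Fix: Use LIKE for wildcard pattern matching

Corrected query:
SELECT id, kind FROM sensors WHERE kind LIKE 'li%'

Result:
id | kind 
---+------
3  | light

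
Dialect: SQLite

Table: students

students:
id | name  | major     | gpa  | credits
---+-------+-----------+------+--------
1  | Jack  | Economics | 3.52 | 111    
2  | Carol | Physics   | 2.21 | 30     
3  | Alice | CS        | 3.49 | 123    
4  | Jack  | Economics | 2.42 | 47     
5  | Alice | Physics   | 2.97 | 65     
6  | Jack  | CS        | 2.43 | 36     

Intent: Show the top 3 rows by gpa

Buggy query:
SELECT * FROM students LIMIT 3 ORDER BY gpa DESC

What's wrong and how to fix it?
Bug: LIMIT must come after ORDER BY

Fix: Swap the clauses: ORDER BY first, then LIMIT

Corrected query:
SELECT * FROM students ORDER BY gpa DESC LIMIT 3

Result:
id | name  | major     | gpa  | credits
---+-------+-----------+------+--------
1  | Jack  | Economics | 3.52 | 111    
3  | Alice | CS        | 3.49 | 123    
5  | Alice | Physics   | 2.97 | 65     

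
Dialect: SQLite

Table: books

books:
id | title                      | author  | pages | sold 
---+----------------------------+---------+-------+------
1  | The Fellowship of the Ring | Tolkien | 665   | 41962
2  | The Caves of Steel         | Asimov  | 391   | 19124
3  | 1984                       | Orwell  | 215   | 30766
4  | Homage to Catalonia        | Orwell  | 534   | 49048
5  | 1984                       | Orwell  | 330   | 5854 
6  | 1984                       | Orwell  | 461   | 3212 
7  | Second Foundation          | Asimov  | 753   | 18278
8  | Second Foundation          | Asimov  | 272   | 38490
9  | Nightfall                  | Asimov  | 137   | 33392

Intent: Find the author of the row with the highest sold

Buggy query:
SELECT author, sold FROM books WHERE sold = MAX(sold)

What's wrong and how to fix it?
Bug: MAX(sold) is an aggregate and cannot be used directly in WHERE

Fix: Use a subquery: WHERE sold = (SELECT MAX(sold) FROM books)

Corrected query:
SELECT author, sold FROM books WHERE sold = (SELECT MAX(sold) FROM books)

Result:
author | sold 
-------+------
Orwell | 49048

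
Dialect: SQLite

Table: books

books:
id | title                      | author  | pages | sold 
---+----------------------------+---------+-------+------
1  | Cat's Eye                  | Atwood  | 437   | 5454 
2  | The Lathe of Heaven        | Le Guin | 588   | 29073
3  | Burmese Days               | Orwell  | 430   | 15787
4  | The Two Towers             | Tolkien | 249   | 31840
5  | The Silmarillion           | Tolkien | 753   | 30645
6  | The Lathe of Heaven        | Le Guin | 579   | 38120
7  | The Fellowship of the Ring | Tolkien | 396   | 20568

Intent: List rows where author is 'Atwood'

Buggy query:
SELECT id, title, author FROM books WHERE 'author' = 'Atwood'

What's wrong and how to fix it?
Bug: 'author' in single quotes is a string literal, not the column; the comparison is literal-vs-literal and never true

Fix: Reference the column as author without single quotes

Corrected query:
SELECT id, title, author FROM books WHERE author = 'Atwood'

Result:
id | title     | author
---+-----------+-------
1  | Cat's Eye | Atwood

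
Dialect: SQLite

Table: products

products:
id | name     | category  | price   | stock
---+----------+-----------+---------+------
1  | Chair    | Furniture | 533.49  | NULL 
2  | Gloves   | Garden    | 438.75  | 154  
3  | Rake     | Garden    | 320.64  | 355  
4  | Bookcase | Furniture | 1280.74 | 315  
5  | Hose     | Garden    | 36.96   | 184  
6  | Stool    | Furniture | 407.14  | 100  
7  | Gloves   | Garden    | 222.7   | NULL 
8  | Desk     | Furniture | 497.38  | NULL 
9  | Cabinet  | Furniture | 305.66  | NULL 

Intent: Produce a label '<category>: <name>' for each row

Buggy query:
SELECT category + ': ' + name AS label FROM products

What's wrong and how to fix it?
Bug: '+' is numeric addition; on text columns SQLite converts them to 0 instead of concatenating

Fix: Use the || operator for string concatenation

Corrected query:
SELECT category || ': ' || name AS label FROM products

Result:
label              
-------------------
Furniture: Chair   
Garden: Gloves     
Garden: Rake       
Furniture: Bookcase
Garden: Hose       
Furniture: Stool   
Garden: Gloves     
Furniture: Desk    
Furniture: Cabinet 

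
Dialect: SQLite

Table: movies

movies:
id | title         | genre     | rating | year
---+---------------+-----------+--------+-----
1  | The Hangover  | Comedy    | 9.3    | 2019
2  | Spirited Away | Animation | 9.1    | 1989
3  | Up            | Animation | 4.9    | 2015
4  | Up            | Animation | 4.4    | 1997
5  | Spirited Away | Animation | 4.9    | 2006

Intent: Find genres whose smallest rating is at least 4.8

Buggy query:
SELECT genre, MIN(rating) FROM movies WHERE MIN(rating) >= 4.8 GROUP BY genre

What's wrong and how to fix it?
Bug: Aggregates like MIN are computed per group after WHERE runs

Fix: Replace WHERE with HAVING after the GROUP BY

Corrected query:
SELECT genre, MIN(rating) FROM movies GROUP BY genre HAVING MIN(rating) >= 4.8

Result:
genre  | MIN(rating)
-------+------------
Comedy | 9.3        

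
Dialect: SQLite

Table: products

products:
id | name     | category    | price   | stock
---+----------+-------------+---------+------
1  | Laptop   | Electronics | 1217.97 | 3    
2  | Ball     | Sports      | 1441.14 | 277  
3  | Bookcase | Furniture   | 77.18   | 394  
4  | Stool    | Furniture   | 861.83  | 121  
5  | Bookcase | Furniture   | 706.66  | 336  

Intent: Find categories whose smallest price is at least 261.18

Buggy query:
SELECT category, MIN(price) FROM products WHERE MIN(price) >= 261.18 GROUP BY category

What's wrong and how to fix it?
Bug: Aggregates like MIN are computed per group after WHERE runs

Fix: Use HAVING for the per-group MIN condition

Corrected query:
SELECT category, MIN(price) FROM products GROUP BY category HAVING MIN(price) >= 261.18

Result:
category    | MIN(price)
------------+-----------
Electronics | 1217.97   
Sports      | 1441.14   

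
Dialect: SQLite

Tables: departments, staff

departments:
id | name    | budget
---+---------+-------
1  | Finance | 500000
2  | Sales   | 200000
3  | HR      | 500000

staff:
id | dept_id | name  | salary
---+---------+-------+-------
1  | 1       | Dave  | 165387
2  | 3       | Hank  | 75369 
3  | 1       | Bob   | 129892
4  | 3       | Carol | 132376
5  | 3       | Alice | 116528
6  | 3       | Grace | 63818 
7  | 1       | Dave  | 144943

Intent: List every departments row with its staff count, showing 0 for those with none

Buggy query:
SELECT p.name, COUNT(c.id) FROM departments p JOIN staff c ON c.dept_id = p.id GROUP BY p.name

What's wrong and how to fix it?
Bug: An inner join excludes parents with zero children

Fix: Switch to LEFT JOIN to retain unmatched parent rows

Corrected query:
SELECT p.name, COUNT(c.id) FROM departments p LEFT JOIN staff c ON c.dept_id = p.id GROUP BY p.name

Result:
name    | COUNT(c.id)
--------+------------
Finance | 3          
HR      | 4          
Sales   | 0          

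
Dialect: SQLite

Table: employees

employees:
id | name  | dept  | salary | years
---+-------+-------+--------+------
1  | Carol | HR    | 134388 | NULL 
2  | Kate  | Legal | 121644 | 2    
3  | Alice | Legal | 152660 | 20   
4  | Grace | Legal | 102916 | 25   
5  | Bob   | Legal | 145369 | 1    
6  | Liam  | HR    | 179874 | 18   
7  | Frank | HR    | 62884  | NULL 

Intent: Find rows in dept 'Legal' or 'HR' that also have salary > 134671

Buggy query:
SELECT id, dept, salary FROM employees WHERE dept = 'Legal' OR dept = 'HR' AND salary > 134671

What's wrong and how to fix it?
Bug: AND binds tighter than OR, so this parses as dept = 'Legal' OR (dept = 'HR' AND salary > 134671)

Fix: Group the OR with parentheses (or use IN), then AND the threshold

Corrected query:
SELECT id, dept, salary FROM employees WHERE (dept = 'Legal' OR dept = 'HR') AND salary > 134671

Result:
id | dept  | salary
---+-------+-------
3  | Legal | 152660
5  | Legal | 145369
6  | HR    | 179874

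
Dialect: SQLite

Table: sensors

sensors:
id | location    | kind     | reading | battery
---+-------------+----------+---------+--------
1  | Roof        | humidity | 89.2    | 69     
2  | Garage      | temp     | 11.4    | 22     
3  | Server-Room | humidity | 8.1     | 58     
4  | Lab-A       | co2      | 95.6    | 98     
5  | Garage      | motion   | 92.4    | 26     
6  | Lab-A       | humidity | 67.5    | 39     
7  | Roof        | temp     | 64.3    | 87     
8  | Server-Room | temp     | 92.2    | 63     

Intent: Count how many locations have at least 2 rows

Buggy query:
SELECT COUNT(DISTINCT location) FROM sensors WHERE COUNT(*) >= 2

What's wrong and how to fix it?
Bug: WHERE filters individual rows, not groups, so a group-level COUNT is invalid there

Fix: Use a subquery that GROUPs and filters with HAVING, then count its rows

Corrected query:
SELECT COUNT(*) FROM (SELECT location FROM sensors GROUP BY location HAVING COUNT(*) >= 2)

Result:
COUNT(*)
--------
4       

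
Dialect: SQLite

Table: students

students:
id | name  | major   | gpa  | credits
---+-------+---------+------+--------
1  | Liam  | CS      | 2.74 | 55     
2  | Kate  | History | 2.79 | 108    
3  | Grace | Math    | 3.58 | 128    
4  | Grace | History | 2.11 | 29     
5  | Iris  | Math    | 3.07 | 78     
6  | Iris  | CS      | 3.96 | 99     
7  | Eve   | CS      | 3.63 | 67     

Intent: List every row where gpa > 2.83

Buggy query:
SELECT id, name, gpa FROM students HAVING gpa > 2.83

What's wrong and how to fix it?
Bug: This is a non-aggregate query (no GROUP BY, no aggregates), so in SQLite the HAVING clause is invalid here; a row-level condition belongs in WHERE

Fix: Use WHERE for row-level filtering

Corrected query:
SELECT id, name, gpa FROM students WHERE gpa > 2.83

Result:
id | name  | gpa 
---+-------+-----
3  | Grace | 3.58
5  | Iris  | 3.07
6  | Iris  | 3.96
7  | Eve   | 3.63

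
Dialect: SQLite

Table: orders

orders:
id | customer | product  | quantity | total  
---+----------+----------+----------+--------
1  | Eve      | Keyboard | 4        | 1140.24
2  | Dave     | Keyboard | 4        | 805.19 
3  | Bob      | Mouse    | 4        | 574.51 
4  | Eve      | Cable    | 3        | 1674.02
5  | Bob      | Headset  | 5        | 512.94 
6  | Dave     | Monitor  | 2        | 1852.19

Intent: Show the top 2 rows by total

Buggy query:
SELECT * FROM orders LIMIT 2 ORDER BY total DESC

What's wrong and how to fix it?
Bug: ORDER BY cannot follow LIMIT; LIMIT is the final clause

Fix: Swap the clauses: ORDER BY first, then LIMIT

Corrected query:
SELECT * FROM orders ORDER BY total DESC LIMIT 2

Result:
id | customer | product | quantity | total  
---+----------+---------+----------+--------
6  | Dave     | Monitor | 2        | 1852.19
4  | Eve      | Cable   | 3        | 1674.02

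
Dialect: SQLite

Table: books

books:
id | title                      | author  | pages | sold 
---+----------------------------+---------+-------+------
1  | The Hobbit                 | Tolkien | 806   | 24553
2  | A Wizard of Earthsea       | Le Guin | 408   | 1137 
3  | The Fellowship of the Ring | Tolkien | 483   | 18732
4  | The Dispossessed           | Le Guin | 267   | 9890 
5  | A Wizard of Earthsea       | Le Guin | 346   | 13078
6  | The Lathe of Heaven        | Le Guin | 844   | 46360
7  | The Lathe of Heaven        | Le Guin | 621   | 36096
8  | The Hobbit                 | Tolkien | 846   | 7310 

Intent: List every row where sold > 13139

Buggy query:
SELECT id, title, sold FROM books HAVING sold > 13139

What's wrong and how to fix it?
Bug: HAVING filters the output of aggregation, but this query has no GROUP BY and no aggregate functions, so SQLite rejects it (HAVING clause on a non-aggregate query); the condition here is per row

Fix: Replace HAVING with WHERE since the condition applies to individual rows

Corrected query:
SELECT id, title, sold FROM books WHERE sold > 13139

Result:
id | title                      | sold 
---+----------------------------+------
1  | The Hobbit                 | 24553
3  | The Fellowship of the Ring | 18732
6  | The Lathe of Heaven        | 46360
7  | The Lathe of Heaven        | 36096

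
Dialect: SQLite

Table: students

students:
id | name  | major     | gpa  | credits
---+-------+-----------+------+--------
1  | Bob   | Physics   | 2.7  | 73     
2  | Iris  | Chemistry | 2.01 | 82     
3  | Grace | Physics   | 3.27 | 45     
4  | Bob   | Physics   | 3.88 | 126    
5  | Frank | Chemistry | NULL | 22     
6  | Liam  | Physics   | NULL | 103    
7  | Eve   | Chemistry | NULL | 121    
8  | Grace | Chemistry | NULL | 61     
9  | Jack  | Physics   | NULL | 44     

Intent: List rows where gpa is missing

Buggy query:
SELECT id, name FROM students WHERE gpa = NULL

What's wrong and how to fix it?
Bug: '= NULL' is always unknown in SQL three-valued logic, so no rows match

Fix: Replace '= NULL' with 'IS NULL'

Corrected query:
SELECT id, name FROM students WHERE gpa IS NULL

Result:
id | name 
---+------
5  | Frank
6  | Liam 
7  | Eve  
8  | Grace
9  | Jack 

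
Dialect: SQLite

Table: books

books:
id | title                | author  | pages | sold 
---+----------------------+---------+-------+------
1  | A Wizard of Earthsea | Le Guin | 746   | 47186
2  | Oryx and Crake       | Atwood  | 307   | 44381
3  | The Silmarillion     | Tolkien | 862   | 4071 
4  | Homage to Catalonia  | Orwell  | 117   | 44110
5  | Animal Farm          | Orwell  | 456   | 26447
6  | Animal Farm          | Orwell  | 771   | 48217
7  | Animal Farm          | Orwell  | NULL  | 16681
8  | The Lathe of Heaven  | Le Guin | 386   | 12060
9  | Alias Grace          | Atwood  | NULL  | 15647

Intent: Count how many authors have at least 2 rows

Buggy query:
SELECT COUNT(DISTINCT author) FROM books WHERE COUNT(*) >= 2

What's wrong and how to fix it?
Bug: WHERE filters individual rows, not groups, so a group-level COUNT is invalid there

Fix: Group first with HAVING COUNT(*) >= 2, then COUNT the resulting groups

Corrected query:
SELECT COUNT(*) FROM (SELECT author FROM books GROUP BY author HAVING COUNT(*) >= 2)

Result:
COUNT(*)
--------
3       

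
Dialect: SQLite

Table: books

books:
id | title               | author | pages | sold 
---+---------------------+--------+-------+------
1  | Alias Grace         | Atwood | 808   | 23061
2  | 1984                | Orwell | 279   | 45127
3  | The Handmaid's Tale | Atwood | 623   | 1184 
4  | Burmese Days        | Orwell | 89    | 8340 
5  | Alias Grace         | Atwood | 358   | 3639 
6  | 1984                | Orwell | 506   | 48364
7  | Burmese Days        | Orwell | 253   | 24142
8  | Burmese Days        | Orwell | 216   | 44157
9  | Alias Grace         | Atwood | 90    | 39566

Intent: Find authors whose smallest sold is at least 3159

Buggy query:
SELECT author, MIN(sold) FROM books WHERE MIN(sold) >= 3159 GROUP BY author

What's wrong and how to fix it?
Bug: MIN() in WHERE is a misuse of aggregate

Fix: Replace WHERE with HAVING after the GROUP BY

Corrected query:
SELECT author, MIN(sold) FROM books GROUP BY author HAVING MIN(sold) >= 3159

Result:
author | MIN(sold)
-------+----------
Orwell | 8340     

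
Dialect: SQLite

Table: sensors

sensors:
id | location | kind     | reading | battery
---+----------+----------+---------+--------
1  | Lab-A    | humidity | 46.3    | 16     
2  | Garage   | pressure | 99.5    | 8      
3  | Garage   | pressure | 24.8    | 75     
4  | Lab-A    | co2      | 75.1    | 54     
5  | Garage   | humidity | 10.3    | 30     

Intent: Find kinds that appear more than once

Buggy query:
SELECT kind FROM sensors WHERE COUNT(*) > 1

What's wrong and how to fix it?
Bug: COUNT(*) is an aggregate and cannot be used in WHERE

Fix: GROUP BY kind, then filter groups with HAVING COUNT(*) > 1

Corrected query:
SELECT kind FROM sensors GROUP BY kind HAVING COUNT(*) > 1

Result:
kind    
--------
humidity
pressure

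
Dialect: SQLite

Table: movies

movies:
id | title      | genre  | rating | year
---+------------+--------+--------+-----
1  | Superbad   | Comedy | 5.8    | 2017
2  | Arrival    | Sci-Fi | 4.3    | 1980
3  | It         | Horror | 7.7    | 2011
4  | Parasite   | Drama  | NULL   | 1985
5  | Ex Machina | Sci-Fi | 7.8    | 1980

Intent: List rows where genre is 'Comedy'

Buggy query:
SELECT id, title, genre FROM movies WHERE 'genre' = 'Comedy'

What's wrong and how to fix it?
Bug: Single quotes denote string literals in SQL; the column name is being compared as a constant string

Fix: Remove the quotes around the column name (or use double quotes for an identifier)

Corrected query:
SELECT id, title, genre FROM movies WHERE genre = 'Comedy'

Result:
id | title    | genre 
---+----------+-------
1  | Superbad | Comedy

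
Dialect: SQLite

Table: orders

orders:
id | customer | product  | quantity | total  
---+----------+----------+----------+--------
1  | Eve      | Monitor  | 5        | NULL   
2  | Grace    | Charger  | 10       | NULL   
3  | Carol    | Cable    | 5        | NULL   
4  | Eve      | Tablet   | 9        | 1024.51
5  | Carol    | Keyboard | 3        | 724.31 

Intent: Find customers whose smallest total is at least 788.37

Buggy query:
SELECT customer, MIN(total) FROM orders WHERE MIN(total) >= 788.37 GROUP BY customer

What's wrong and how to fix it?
Bug: Aggregates like MIN are computed per group after WHERE runs

Fix: Use HAVING for the per-group MIN condition

Corrected query:
SELECT customer, MIN(total) FROM orders GROUP BY customer HAVING MIN(total) >= 788.37

Result:
customer | MIN(total)
---------+-----------
Eve      | 1024.51   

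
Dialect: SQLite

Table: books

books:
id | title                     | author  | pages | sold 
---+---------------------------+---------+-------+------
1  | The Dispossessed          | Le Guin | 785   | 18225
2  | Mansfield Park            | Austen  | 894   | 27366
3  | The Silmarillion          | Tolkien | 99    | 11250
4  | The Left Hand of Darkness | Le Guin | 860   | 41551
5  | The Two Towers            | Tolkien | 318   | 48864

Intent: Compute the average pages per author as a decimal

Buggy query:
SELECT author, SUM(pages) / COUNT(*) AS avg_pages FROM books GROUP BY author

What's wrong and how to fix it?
Bug: SUM(pages) and COUNT(*) are both integers; the division truncates the fractional part

Fix: Multiply by 1.0 (or CAST to REAL) to force floating-point division

Corrected query:
SELECT author, SUM(pages) * 1.0 / COUNT(*) AS avg_pages FROM books GROUP BY author

Result:
author  | avg_pages
--------+----------
Austen  | 894      
Le Guin | 822.5    
Tolkien | 208.5    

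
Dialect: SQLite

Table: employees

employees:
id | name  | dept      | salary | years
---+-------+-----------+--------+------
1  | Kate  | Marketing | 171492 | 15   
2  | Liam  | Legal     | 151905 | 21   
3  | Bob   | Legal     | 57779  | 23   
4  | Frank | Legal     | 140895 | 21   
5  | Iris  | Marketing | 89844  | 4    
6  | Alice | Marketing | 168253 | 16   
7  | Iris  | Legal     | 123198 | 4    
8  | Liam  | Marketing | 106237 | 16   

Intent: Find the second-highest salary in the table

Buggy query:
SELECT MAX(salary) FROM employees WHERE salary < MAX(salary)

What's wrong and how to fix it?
Bug: The inner MAX is an aggregate inside WHERE, which is not allowed

Fix: Put the inner MAX in a scalar subquery

Corrected query:
SELECT MAX(salary) FROM employees WHERE salary < (SELECT MAX(salary) FROM employees)

Result:
MAX(salary)
-----------
168253     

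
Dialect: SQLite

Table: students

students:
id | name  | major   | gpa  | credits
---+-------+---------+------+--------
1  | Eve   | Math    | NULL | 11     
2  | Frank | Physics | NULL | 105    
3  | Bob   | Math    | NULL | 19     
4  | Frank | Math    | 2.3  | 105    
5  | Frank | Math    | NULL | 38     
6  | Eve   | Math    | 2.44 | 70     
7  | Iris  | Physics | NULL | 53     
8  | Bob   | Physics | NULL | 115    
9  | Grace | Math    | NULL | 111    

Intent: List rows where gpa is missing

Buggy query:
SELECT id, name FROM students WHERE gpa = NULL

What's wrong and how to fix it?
Bug: Comparing to NULL with '=' never matches; NULL = NULL is unknown, not true

Fix: Replace '= NULL' with 'IS NULL'

Corrected query:
SELECT id, name FROM students WHERE gpa IS NULL

Result:
id | name 
---+------
1  | Eve  
2  | Frank
3  | Bob  
5  | Frank
7  | Iris 
8  | Bob  
9  | Grace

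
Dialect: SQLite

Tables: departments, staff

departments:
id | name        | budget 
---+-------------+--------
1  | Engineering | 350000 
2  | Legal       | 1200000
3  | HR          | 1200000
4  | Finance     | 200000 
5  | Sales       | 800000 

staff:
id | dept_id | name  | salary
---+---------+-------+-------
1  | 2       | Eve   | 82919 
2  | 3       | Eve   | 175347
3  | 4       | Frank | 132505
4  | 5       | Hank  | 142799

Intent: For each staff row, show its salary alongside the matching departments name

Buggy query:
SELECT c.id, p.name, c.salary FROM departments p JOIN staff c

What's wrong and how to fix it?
Bug: JOIN with no ON clause produces a cartesian product; every staff row pairs with every departments row

Fix: Add ON c.dept_id = p.id to the JOIN

Corrected query:
SELECT c.id, p.name, c.salary FROM departments p JOIN staff c ON c.dept_id = p.id

Result:
id | name    | salary
---+---------+-------
1  | Legal   | 82919 
2  | HR      | 175347
3  | Finance | 132505
4  | Sales   | 142799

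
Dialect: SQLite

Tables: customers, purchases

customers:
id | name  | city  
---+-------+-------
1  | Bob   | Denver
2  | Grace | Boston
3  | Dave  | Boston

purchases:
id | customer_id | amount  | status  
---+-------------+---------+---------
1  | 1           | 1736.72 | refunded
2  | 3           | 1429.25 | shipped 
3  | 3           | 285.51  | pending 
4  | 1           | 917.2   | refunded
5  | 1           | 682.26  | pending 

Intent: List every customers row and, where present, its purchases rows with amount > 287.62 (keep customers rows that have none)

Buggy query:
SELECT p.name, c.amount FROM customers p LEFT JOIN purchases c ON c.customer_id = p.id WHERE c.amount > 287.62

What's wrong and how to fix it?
Bug: A WHERE condition on the right-hand table after LEFT JOIN drops unmatched parents

Fix: Put 'c.amount > 287.62' in the JOIN's ON clause instead of WHERE

Corrected query:
SELECT p.name, c.amount FROM customers p LEFT JOIN purchases c ON c.customer_id = p.id AND c.amount > 287.62

Result:
name  | amount 
------+--------
Bob   | 682.26 
Bob   | 917.2  
Bob   | 1736.72
Grace | NULL   
Dave  | 1429.25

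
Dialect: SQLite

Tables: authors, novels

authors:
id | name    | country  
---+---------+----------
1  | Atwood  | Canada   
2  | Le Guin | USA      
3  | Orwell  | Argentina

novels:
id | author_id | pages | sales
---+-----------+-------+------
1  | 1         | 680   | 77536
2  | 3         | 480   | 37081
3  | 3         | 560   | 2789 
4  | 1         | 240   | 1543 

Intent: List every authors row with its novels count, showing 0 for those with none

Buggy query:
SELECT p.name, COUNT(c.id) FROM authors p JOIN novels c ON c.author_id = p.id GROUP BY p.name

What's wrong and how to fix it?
Bug: An inner join excludes parents with zero children

Fix: Use LEFT JOIN so parents without children still appear (COUNT(c.id) gives 0)

Corrected query:
SELECT p.name, COUNT(c.id) FROM authors p LEFT JOIN novels c ON c.author_id = p.id GROUP BY p.name

Result:
name    | COUNT(c.id)
--------+------------
Atwood  | 2          
Le Guin | 0          
Orwell  | 2          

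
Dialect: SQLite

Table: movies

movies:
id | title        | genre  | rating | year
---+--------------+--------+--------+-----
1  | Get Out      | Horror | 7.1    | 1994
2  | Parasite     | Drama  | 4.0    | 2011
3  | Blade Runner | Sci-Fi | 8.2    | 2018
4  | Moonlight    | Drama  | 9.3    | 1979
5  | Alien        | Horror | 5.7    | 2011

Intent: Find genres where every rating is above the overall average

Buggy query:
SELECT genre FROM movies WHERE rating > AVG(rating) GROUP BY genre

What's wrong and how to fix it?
Bug: WHERE evaluates per row before aggregation, so AVG() is unavailable

Fix: Use a subquery for AVG and a HAVING MIN(...) filter so the condition holds for every row in the group

Corrected query:
SELECT genre FROM movies GROUP BY genre HAVING MIN(rating) > (SELECT AVG(rating) FROM movies)

Result:
genre 
------
Sci-Fi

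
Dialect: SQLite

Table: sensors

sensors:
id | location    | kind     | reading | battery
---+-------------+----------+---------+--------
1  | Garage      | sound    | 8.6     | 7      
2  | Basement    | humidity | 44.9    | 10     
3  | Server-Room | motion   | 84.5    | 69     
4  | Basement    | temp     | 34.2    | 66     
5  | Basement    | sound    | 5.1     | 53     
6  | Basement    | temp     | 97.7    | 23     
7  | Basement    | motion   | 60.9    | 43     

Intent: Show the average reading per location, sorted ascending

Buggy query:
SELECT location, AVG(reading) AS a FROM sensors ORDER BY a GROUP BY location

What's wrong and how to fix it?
Bug: GROUP BY must precede ORDER BY

Fix: Reorder: SELECT … FROM … GROUP BY … ORDER BY …

Corrected query:
SELECT location, AVG(reading) AS a FROM sensors GROUP BY location ORDER BY a

Result:
location    | a    
------------+------
Garage      | 8.6  
Basement    | 48.56
Server-Room | 84.5 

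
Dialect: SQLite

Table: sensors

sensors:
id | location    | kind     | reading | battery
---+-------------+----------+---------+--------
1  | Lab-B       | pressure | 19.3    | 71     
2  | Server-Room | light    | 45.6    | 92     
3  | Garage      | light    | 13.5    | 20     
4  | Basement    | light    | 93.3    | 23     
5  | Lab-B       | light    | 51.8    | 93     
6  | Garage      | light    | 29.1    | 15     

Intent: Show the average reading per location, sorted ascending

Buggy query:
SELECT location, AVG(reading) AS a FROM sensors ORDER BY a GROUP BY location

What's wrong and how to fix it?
Bug: GROUP BY must precede ORDER BY

Fix: Reorder: SELECT … FROM … GROUP BY … ORDER BY …

Corrected query:
SELECT location, AVG(reading) AS a FROM sensors GROUP BY location ORDER BY a

Result:
location    | a    
------------+------
Garage      | 21.3 
Lab-B       | 35.55
Server-Room | 45.6 
Basement    | 93.3 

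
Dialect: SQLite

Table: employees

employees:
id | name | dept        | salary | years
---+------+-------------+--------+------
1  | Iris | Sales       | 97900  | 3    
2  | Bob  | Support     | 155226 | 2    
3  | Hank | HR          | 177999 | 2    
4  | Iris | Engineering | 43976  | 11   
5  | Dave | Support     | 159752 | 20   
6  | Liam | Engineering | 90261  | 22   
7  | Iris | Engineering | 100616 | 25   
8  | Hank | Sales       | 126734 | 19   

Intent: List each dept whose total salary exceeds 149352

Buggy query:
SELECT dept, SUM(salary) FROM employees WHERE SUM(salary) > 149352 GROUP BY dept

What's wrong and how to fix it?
Bug: WHERE runs before GROUP BY, so aggregates aren't available there

Fix: Use HAVING (which filters groups after aggregation) instead of WHERE

Corrected query:
SELECT dept, SUM(salary) FROM employees GROUP BY dept HAVING SUM(salary) > 149352

Result:
dept        | SUM(salary)
------------+------------
Engineering | 234853     
HR          | 177999     
Sales       | 224634     
Support     | 314978     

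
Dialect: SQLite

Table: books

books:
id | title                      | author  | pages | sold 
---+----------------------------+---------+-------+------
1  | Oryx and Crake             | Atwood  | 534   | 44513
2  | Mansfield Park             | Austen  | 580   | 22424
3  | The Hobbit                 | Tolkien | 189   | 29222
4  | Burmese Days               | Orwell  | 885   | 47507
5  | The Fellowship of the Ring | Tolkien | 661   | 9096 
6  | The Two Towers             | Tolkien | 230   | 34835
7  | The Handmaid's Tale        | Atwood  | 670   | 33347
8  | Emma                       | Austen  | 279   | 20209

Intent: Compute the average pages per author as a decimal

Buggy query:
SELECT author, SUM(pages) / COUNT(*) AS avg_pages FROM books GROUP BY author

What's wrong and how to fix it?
Bug: SUM(pages) and COUNT(*) are both integers; the division truncates the fractional part

Fix: Multiply by 1.0 (or CAST to REAL) to force floating-point division

Corrected query:
SELECT author, SUM(pages) * 1.0 / COUNT(*) AS avg_pages FROM books GROUP BY author

Result:
author  | avg_pages
--------+----------
Atwood  | 602      
Austen  | 429.5    
Orwell  | 885      
Tolkien | 360      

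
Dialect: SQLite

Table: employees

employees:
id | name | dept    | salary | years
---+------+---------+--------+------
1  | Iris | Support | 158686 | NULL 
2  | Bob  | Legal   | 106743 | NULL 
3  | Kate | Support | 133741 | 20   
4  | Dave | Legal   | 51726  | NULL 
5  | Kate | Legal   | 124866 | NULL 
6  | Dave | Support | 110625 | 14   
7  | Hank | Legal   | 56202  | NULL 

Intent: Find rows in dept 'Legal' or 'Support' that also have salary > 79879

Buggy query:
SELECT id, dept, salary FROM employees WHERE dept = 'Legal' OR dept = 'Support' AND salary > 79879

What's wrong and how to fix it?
Bug: Without parentheses, AND is evaluated before OR, so the salary filter only applies to the 'Support' branch

Fix: Group the OR with parentheses (or use IN), then AND the threshold

Corrected query:
SELECT id, dept, salary FROM employees WHERE (dept = 'Legal' OR dept = 'Support') AND salary > 79879

Result:
id | dept    | salary
---+---------+-------
1  | Support | 158686
2  | Legal   | 106743
3  | Support | 133741
5  | Legal   | 124866
6  | Support | 110625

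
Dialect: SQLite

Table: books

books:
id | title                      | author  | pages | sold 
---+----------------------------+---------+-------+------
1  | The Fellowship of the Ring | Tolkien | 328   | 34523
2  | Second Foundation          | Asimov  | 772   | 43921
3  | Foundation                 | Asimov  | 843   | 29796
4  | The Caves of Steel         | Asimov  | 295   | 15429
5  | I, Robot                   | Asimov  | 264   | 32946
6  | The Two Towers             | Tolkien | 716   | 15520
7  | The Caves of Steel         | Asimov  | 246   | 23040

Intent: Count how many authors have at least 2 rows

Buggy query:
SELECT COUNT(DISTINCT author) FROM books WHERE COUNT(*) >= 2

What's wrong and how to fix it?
Bug: WHERE filters individual rows, not groups, so a group-level COUNT is invalid there

Fix: Use a subquery that GROUPs and filters with HAVING, then count its rows

Corrected query:
SELECT COUNT(*) FROM (SELECT author FROM books GROUP BY author HAVING COUNT(*) >= 2)

Result:
COUNT(*)
--------
2       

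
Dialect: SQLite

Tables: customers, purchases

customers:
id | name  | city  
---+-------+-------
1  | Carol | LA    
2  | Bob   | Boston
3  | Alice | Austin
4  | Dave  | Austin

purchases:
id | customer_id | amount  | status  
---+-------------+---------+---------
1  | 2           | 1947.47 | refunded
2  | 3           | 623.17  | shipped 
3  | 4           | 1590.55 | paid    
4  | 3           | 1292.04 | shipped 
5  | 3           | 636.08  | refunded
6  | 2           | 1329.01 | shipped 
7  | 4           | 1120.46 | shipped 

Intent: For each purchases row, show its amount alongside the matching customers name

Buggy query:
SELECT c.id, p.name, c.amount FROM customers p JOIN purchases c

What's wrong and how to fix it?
Bug: Missing join condition: each purchases row is matched to all customers rows instead of just its own

Fix: Add ON c.customer_id = p.id to the JOIN

Corrected query:
SELECT c.id, p.name, c.amount FROM customers p JOIN purchases c ON c.customer_id = p.id

Result:
id | name  | amount 
---+-------+--------
1  | Bob   | 1947.47
2  | Alice | 623.17 
3  | Dave  | 1590.55
4  | Alice | 1292.04
5  | Alice | 636.08 
6  | Bob   | 1329.01
7  | Dave  | 1120.46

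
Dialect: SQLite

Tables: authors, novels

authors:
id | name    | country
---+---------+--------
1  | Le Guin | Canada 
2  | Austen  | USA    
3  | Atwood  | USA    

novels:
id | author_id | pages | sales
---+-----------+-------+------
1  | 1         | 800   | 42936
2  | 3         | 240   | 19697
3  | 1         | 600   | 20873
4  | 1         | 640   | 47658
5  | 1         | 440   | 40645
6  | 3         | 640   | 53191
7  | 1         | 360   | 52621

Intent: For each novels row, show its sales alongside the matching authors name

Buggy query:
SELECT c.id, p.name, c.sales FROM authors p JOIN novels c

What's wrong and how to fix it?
Bug: JOIN with no ON clause produces a cartesian product; every novels row pairs with every authors row

Fix: Specify the join condition linking the foreign key to the parent id

Corrected query:
SELECT c.id, p.name, c.sales FROM authors p JOIN novels c ON c.author_id = p.id

Result:
id | name    | sales
---+---------+------
1  | Le Guin | 42936
2  | Atwood  | 19697
3  | Le Guin | 20873
4  | Le Guin | 47658
5  | Le Guin | 40645
6  | Atwood  | 53191
7  | Le Guin | 52621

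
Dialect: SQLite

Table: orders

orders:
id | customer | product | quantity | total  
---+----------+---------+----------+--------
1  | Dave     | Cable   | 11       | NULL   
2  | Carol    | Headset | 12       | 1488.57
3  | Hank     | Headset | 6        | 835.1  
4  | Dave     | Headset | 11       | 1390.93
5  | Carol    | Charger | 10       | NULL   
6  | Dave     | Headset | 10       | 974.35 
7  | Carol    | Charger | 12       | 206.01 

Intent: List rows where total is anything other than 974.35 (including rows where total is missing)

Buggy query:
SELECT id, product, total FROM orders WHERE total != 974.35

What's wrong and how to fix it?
Bug: 'total != 974.35' is unknown when total is NULL, so NULL rows are silently excluded

Fix: Handle NULL separately with IS NULL alongside the inequality

Corrected query:
SELECT id, product, total FROM orders WHERE total != 974.35 OR total IS NULL

Result:
id | product | total  
---+---------+--------
1  | Cable   | NULL   
2  | Headset | 1488.57
3  | Headset | 835.1  
4  | Headset | 1390.93
5  | Charger | NULL   
7  | Charger | 206.01 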